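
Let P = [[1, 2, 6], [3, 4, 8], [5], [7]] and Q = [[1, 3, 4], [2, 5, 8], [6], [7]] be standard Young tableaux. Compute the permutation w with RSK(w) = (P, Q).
Reverse the RSK construction: for i from n down to 1, find the cell of Q containing i, remove the entry at that cell from P, and reverse-bump it up through P; the value ejected from row 1 is w(i).

Step i=8: Q has 8 at row 2, column 3; remove 8 from row 2 of P and reverse-bump: 8 enters row 1 and ejects 6. So w(8) = 6. P is now [[1, 2, 8], [3, 4], [5], [7]].
Step i=7: Q has 7 at row 4, column 1; remove 7 from row 4 of P and reverse-bump: 7 enters row 3 and ejects 5; 5 enters row 2 and ejects 4; 4 enters row 1 and ejects 2. So w(7) = 2. P is now [[1, 4, 8], [3, 5], [7]].
Step i=6: Q has 6 at row 3, column 1; remove 7 from row 3 of P and reverse-bump: 7 enters row 2 and ejects 5; 5 enters row 1 and ejects 4. So w(6) = 4. P is now [[1, 5, 8], [3, 7]].
Step i=5: Q has 5 at row 2, column 2; remove 7 from row 2 of P and reverse-bump: 7 enters row 1 and ejects 5. So w(5) = 5. P is now [[1, 7, 8], [3]].
Step i=4: Q has 4 at row 1, column 3; remove that cell from P, ejecting 8. So w(4) = 8. P is now [[1, 7], [3]].
Step i=3: Q has 3 at row 1, column 2; remove that cell from P, ejecting 7. So w(3) = 7. P is now [[1], [3]].
Step i=2: Q has 2 at row 2, column 1; remove 3 from row 2 of P and reverse-bump: 3 enters row 1 and ejects 1. So w(2) = 1. P is now [[3]].
Step i=1: Q has 1 at row 1, column 1; remove that cell from P, ejecting 3. So w(1) = 3. P is now [].

So w = 3 1 7 8 5 4 2 6.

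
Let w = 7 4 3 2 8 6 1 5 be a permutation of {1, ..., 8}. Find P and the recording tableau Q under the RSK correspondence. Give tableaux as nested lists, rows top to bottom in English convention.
P = [[1, 5], [2, 6], [3, 8], [4], [7]], Q = [[1, 5], [2, 6], [3, 8], [4], [7]]

Insert each entry of the permutation into P by Schensted row insertion, recording in Q the position of each new cell.

After inserting 7: P = [[7]].
After inserting 4: P = [[4], [7]].
After inserting 3: P = [[3], [4], [7]].
After inserting 2: P = [[2], [3], [4], [7]].
After inserting 8: P = [[2, 8], [3], [4], [7]].
After inserting 6: P = [[2, 6], [3, 8], [4], [7]].
After inserting 1: P = [[1, 6], [2, 8], [3], [4], [7]].
After inserting 5: P = [[1, 5], [2, 6], [3, 8], [4], [7]].

So P = [[1, 5], [2, 6], [3, 8], [4], [7]], Q = [[1, 5], [2, 6], [3, 8], [4], [7]].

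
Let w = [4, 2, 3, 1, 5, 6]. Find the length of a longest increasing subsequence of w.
4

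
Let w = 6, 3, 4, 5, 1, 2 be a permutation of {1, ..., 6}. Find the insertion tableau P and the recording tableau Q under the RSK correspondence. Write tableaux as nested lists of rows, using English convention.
Insert each entry of the permutation into P by Schensted row insertion, recording in Q the position of each new cell.

Insert 6: appended to row 1. P = [[6]].
Insert 3: 3 bumps 6 from row 1; 6 starts row 2. P = [[3], [6]].
Insert 4: appended to row 1. P = [[3, 4], [6]].
Insert 5: appended to row 1. P = [[3, 4, 5], [6]].
Insert 1: 1 bumps 3 from row 1; 3 bumps 6 from row 2; 6 starts row 3. P = [[1, 4, 5], [3], [6]].
Insert 2: 2 bumps 4 from row 1; 4 appends to row 2. P = [[1, 2, 5], [3, 4], [6]].

So P = [[1, 2, 5], [3, 4], [6]], Q = [[1, 3, 4], [2, 6], [5]].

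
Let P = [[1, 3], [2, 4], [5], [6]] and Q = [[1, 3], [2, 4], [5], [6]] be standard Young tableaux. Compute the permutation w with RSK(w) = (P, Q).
Reverse the RSK construction: for i from n down to 1, find the cell of Q containing i, remove the entry at that cell from P, and reverse-bump it up through P; the value ejected from row 1 is w(i).

Step i=6: Q has 6 at row 4, column 1; remove 6 from row 4 of P and reverse-bump: 6 enters row 3 and ejects 5; 5 enters row 2 and ejects 4; 4 enters row 1 and ejects 3. So w(6) = 3. P is now [[1, 4], [2, 5], [6]].
Step i=5: Q has 5 at row 3, column 1; remove 6 from row 3 of P and reverse-bump: 6 enters row 2 and ejects 5; 5 enters row 1 and ejects 4. So w(5) = 4. P is now [[1, 5], [2, 6]].
Step i=4: Q has 4 at row 2, column 2; remove 6 from row 2 of P and reverse-bump: 6 enters row 1 and ejects 5. So w(4) = 5. P is now [[1, 6], [2]].
Step i=3: Q has 3 at row 1, column 2; remove that cell from P, ejecting 6. So w(3) = 6. P is now [[1], [2]].
Step i=2: Q has 2 at row 2, column 1; remove 2 from row 2 of P and reverse-bump: 2 enters row 1 and ejects 1. So w(2) = 1. P is now [[2]].
Step i=1: Q has 1 at row 1, column 1; remove that cell from P, ejecting 2. So w(1) = 2. P is now [].

So w = 2 1 6 5 4 3.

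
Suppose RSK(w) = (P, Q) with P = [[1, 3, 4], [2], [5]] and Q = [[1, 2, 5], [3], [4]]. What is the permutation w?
Reverse the RSK construction: for i from n down to 1, find the cell of Q containing i, remove the entry at that cell from P, and reverse-bump it up through P; the value ejected from row 1 is w(i).

Step i=5: Q has 5 at row 1, column 3; remove that cell from P, ejecting 4. So w(5) = 4. P is now [[1, 3], [2], [5]].
Step i=4: Q has 4 at row 3, column 1; remove 5 from row 3 of P and reverse-bump: 5 enters row 2 and ejects 2; 2 enters row 1 and ejects 1. So w(4) = 1. P is now [[2, 3], [5]].
Step i=3: Q has 3 at row 2, column 1; remove 5 from row 2 of P and reverse-bump: 5 enters row 1 and ejects 3. So w(3) = 3. P is now [[2, 5]].
Step i=2: Q has 2 at row 1, column 2; remove that cell from P, ejecting 5. So w(2) = 5. P is now [[2]].
Step i=1: Q has 1 at row 1, column 1; remove that cell from P, ejecting 2. So w(1) = 2. P is now [].

So w = 2 5 3 1 4.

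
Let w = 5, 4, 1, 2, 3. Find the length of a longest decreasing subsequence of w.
3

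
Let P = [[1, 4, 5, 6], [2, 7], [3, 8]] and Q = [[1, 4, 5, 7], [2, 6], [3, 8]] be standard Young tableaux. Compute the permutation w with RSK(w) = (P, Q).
3 2 1 4 8 5 7 6

Reverse the RSK construction: for i from n down to 1, find the cell of Q containing i, remove the entry at that cell from P, and reverse-bump it up through P; the value ejected from row 1 is w(i).

Step i=8: Q has 8 at row 3, column 2; remove 8 from row 3 of P and reverse-bump: 8 enters row 2 and ejects 7; 7 enters row 1 and ejects 6. So w(8) = 6. P is now [[1, 4, 5, 7], [2, 8], [3]].
Step i=7: Q has 7 at row 1, column 4; remove that cell from P, ejecting 7. So w(7) = 7. P is now [[1, 4, 5], [2, 8], [3]].
Step i=6: Q has 6 at row 2, column 2; remove 8 from row 2 of P and reverse-bump: 8 enters row 1 and ejects 5. So w(6) = 5. P is now [[1, 4, 8], [2], [3]].
Step i=5: Q has 5 at row 1, column 3; remove that cell from P, ejecting 8. So w(5) = 8. P is now [[1, 4], [2], [3]].
Step i=4: Q has 4 at row 1, column 2; remove that cell from P, ejecting 4. So w(4) = 4. P is now [[1], [2], [3]].
Step i=3: Q has 3 at row 3, column 1; remove 3 from row 3 of P and reverse-bump: 3 enters row 2 and ejects 2; 2 enters row 1 and ejects 1. So w(3) = 1. P is now [[2], [3]].
Step i=2: Q has 2 at row 2, column 1; remove 3 from row 2 of P and reverse-bump: 3 enters row 1 and ejects 2. So w(2) = 2. P is now [[3]].
Step i=1: Q has 1 at row 1, column 1; remove that cell from P, ejecting 3. So w(1) = 3. P is now [].

So w = 3 2 1 4 8 5 7 6.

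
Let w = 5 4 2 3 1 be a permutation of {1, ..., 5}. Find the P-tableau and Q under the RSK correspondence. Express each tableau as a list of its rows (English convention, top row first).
P = [[1, 3], [2], [4], [5]], Q = [[1, 4], [2], [3], [5]]

Insert each entry of the permutation into P by Schensted row insertion, recording in Q the position of each new cell.

Insert 5: appended to row 1. P = [[5]], Q = [[1]].
Insert 4: 4 bumps 5 from row 1; 5 starts row 2. P = [[4], [5]], Q = [[1], [2]].
Insert 2: 2 bumps 4 from row 1; 4 bumps 5 from row 2; 5 starts row 3. P = [[2], [4], [5]], Q = [[1], [2], [3]].
Insert 3: appended to row 1. P = [[2, 3], [4], [5]], Q = [[1, 4], [2], [3]].
Insert 1: 1 bumps 2 from row 1; 2 bumps 4 from row 2; 4 bumps 5 from row 3; 5 starts row 4. P = [[1, 3], [2], [4], [5]], Q = [[1, 4], [2], [3], [5]].

So P = [[1, 3], [2], [4], [5]], Q = [[1, 4], [2], [3], [5]].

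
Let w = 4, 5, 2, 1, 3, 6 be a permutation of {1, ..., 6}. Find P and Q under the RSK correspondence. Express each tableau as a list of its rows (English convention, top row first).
P = [[1, 3, 6], [2, 5], [4]], Q = [[1, 2, 6], [3, 5], [4]]

Insert each entry of the permutation into P by Schensted row insertion, recording in Q the position of each new cell.

Insert 4: appended to row 1. P = [[4]].
Insert 5: appended to row 1. P = [[4, 5]].
Insert 2: 2 bumps 4 from row 1; 4 starts row 2. P = [[2, 5], [4]].
Insert 1: 1 bumps 2 from row 1; 2 bumps 4 from row 2; 4 starts row 3. P = [[1, 5], [2], [4]].
Insert 3: 3 bumps 5 from row 1; 5 appends to row 2. P = [[1, 3], [2, 5], [4]].
Insert 6: appended to row 1. P = [[1, 3, 6], [2, 5], [4]].

So P = [[1, 3, 6], [2, 5], [4]], Q = [[1, 2, 6], [3, 5], [4]].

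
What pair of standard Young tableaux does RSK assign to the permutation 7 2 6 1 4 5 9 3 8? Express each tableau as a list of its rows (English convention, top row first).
P = [[1, 3, 5, 8], [2, 4, 9], [6], [7]], Q = [[1, 3, 6, 7], [2, 5, 9], [4], [8]]

Insert each entry of the permutation into P by Schensted row insertion, recording in Q the position of each new cell.

Insert 7: appended to row 1. P = [[7]].
Insert 2: 2 bumps 7 from row 1; 7 starts row 2. P = [[2], [7]].
Insert 6: appended to row 1. P = [[2, 6], [7]].
Insert 1: 1 bumps 2 from row 1; 2 bumps 7 from row 2; 7 starts row 3. P = [[1, 6], [2], [7]].
Insert 4: 4 bumps 6 from row 1; 6 appends to row 2. P = [[1, 4], [2, 6], [7]].
Insert 5: appended to row 1. P = [[1, 4, 5], [2, 6], [7]].
Insert 9: appended to row 1. P = [[1, 4, 5, 9], [2, 6], [7]].
Insert 3: 3 bumps 4 from row 1; 4 bumps 6 from row 2; 6 bumps 7 from row 3; 7 starts row 4. P = [[1, 3, 5, 9], [2, 4], [6], [7]].
Insert 8: 8 bumps 9 from row 1; 9 appends to row 2. P = [[1, 3, 5, 8], [2, 4, 9], [6], [7]].

So P = [[1, 3, 5, 8], [2, 4, 9], [6], [7]], Q = [[1, 3, 6, 7], [2, 5, 9], [4], [8]].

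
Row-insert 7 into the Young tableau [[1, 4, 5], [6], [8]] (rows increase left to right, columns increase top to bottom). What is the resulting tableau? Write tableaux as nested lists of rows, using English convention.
7 is larger than every entry of row 1, so it is appended to row 1. The new tableau is [[1, 4, 5, 7], [6], [8]].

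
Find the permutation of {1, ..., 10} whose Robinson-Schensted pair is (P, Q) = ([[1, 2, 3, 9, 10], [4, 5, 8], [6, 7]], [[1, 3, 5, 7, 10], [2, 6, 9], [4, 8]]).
6 4 7 1 8 5 9 2 3 10

Reverse the RSK construction: for i from n down to 1, find the cell of Q containing i, remove the entry at that cell from P, and reverse-bump it up through P; the value ejected from row 1 is w(i).

Step i=10: Q has 10 at row 1, column 5; remove that cell from P, ejecting 10. So w(10) = 10. P is now [[1, 2, 3, 9], [4, 5, 8], [6, 7]].
Step i=9: Q has 9 at row 2, column 3; remove 8 from row 2 of P and reverse-bump: 8 enters row 1 and ejects 3. So w(9) = 3. P is now [[1, 2, 8, 9], [4, 5], [6, 7]].
Step i=8: Q has 8 at row 3, column 2; remove 7 from row 3 of P and reverse-bump: 7 enters row 2 and ejects 5; 5 enters row 1 and ejects 2. So w(8) = 2. P is now [[1, 5, 8, 9], [4, 7], [6]].
Step i=7: Q has 7 at row 1, column 4; remove that cell from P, ejecting 9. So w(7) = 9. P is now [[1, 5, 8], [4, 7], [6]].
Step i=6: Q has 6 at row 2, column 2; remove 7 from row 2 of P and reverse-bump: 7 enters row 1 and ejects 5. So w(6) = 5. P is now [[1, 7, 8], [4], [6]].
Step i=5: Q has 5 at row 1, column 3; remove that cell from P, ejecting 8. So w(5) = 8. P is now [[1, 7], [4], [6]].
Step i=4: Q has 4 at row 3, column 1; remove 6 from row 3 of P and reverse-bump: 6 enters row 2 and ejects 4; 4 enters row 1 and ejects 1. So w(4) = 1. P is now [[4, 7], [6]].
Step i=3: Q has 3 at row 1, column 2; remove that cell from P, ejecting 7. So w(3) = 7. P is now [[4], [6]].
Step i=2: Q has 2 at row 2, column 1; remove 6 from row 2 of P and reverse-bump: 6 enters row 1 and ejects 4. So w(2) = 4. P is now [[6]].
Step i=1: Q has 1 at row 1, column 1; remove that cell from P, ejecting 6. So w(1) = 6. P is now [].

So w = 6 4 7 1 8 5 9 2 3 10.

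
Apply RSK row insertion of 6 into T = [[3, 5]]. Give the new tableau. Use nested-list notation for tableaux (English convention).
6 is larger than every entry of row 1, so it is appended to row 1. The new tableau is [[3, 5, 6]].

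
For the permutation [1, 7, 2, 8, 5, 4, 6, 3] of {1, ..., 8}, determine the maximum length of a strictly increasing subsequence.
4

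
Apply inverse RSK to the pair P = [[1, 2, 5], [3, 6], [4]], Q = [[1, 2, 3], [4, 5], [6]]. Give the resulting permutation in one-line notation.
1 4 6 3 5 2

Reverse the RSK construction: for i from n down to 1, find the cell of Q containing i, remove the entry at that cell from P, and reverse-bump it up through P; the value ejected from row 1 is w(i).

Step i=6: Q has 6 at row 3, column 1; remove 4 from row 3 of P and reverse-bump: 4 enters row 2 and ejects 3; 3 enters row 1 and ejects 2. So w(6) = 2. P is now [[1, 3, 5], [4, 6]].
Step i=5: Q has 5 at row 2, column 2; remove 6 from row 2 of P and reverse-bump: 6 enters row 1 and ejects 5. So w(5) = 5. P is now [[1, 3, 6], [4]].
Step i=4: Q has 4 at row 2, column 1; remove 4 from row 2 of P and reverse-bump: 4 enters row 1 and ejects 3. So w(4) = 3. P is now [[1, 4, 6]].
Step i=3: Q has 3 at row 1, column 3; remove that cell from P, ejecting 6. So w(3) = 6. P is now [[1, 4]].
Step i=2: Q has 2 at row 1, column 2; remove that cell from P, ejecting 4. So w(2) = 4. P is now [[1]].
Step i=1: Q has 1 at row 1, column 1; remove that cell from P, ejecting 1. So w(1) = 1. P is now [].

So w = 1 4 6 3 5 2.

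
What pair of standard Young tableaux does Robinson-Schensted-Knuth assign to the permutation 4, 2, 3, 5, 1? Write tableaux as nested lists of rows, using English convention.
P = [[1, 3, 5], [2], [4]], Q = [[1, 3, 4], [2], [5]]

Insert each entry of the permutation into P by Schensted row insertion, recording in Q the position of each new cell.

After inserting 4: P = [[4]].
After inserting 2: P = [[2], [4]].
After inserting 3: P = [[2, 3], [4]].
After inserting 5: P = [[2, 3, 5], [4]].
After inserting 1: P = [[1, 3, 5], [2], [4]].

So P = [[1, 3, 5], [2], [4]], Q = [[1, 3, 4], [2], [5]].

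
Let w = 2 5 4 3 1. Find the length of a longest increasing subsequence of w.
2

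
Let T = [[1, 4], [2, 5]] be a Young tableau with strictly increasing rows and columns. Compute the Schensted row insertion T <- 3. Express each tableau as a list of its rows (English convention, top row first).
[[1, 3], [2, 4], [5]]

In row 1, 3 replaces 4 (the leftmost entry greater than 3); 4 is bumped to row 2. In row 2, 4 replaces 5 (the leftmost entry greater than 4); 5 is bumped to row 3. 5 starts a new row 3. The new tableau is [[1, 3], [2, 4], [5]].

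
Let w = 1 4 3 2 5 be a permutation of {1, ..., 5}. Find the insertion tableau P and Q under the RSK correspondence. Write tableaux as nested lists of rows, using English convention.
P = [[1, 2, 5], [3], [4]], Q = [[1, 2, 5], [3], [4]]

Insert each entry of the permutation into P by Schensted row insertion, recording in Q the position of each new cell.

Insert 1: appended to row 1. P = [[1]].
Insert 4: appended to row 1. P = [[1, 4]].
Insert 3: 3 bumps 4 from row 1; 4 starts row 2. P = [[1, 3], [4]].
Insert 2: 2 bumps 3 from row 1; 3 bumps 4 from row 2; 4 starts row 3. P = [[1, 2], [3], [4]].
Insert 5: appended to row 1. P = [[1, 2, 5], [3], [4]].

So P = [[1, 2, 5], [3], [4]], Q = [[1, 2, 5], [3], [4]].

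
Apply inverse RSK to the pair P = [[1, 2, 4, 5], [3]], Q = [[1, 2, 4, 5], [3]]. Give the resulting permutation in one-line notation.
Reverse the RSK construction: for i from n down to 1, find the cell of Q containing i, remove the entry at that cell from P, and reverse-bump it up through P; the value ejected from row 1 is w(i).

Step i=5: Q has 5 at row 1, column 4; remove that cell from P, ejecting 5. So w(5) = 5. P is now [[1, 2, 4], [3]].
Step i=4: Q has 4 at row 1, column 3; remove that cell from P, ejecting 4. So w(4) = 4. P is now [[1, 2], [3]].
Step i=3: Q has 3 at row 2, column 1; remove 3 from row 2 of P and reverse-bump: 3 enters row 1 and ejects 2. So w(3) = 2. P is now [[1, 3]].
Step i=2: Q has 2 at row 1, column 2; remove that cell from P, ejecting 3. So w(2) = 3. P is now [[1]].
Step i=1: Q has 1 at row 1, column 1; remove that cell from P, ejecting 1. So w(1) = 1. P is now [].

So w = 1 3 2 4 5.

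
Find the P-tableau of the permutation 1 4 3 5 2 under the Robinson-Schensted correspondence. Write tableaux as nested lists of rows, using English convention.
Insert 1: appended to row 1. P = [[1]].
Insert 4: appended to row 1. P = [[1, 4]].
Insert 3: 3 bumps 4 from row 1; 4 starts row 2. P = [[1, 3], [4]].
Insert 5: appended to row 1. P = [[1, 3, 5], [4]].
Insert 2: 2 bumps 3 from row 1; 3 bumps 4 from row 2; 4 starts row 3. P = [[1, 2, 5], [3], [4]].

So P = [[1, 2, 5], [3], [4]].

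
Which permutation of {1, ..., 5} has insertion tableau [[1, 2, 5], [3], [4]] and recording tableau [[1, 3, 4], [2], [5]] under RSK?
4 1 3 5 2

Reverse the RSK construction: for i from n down to 1, find the cell of Q containing i, remove the entry at that cell from P, and reverse-bump it up through P; the value ejected from row 1 is w(i).

Step i=5: Q has 5 at row 3, column 1; remove 4 from row 3 of P and reverse-bump: 4 enters row 2 and ejects 3; 3 enters row 1 and ejects 2. So w(5) = 2. P is now [[1, 3, 5], [4]].
Step i=4: Q has 4 at row 1, column 3; remove that cell from P, ejecting 5. So w(4) = 5. P is now [[1, 3], [4]].
Step i=3: Q has 3 at row 1, column 2; remove that cell from P, ejecting 3. So w(3) = 3. P is now [[1], [4]].
Step i=2: Q has 2 at row 2, column 1; remove 4 from row 2 of P and reverse-bump: 4 enters row 1 and ejects 1. So w(2) = 1. P is now [[4]].
Step i=1: Q has 1 at row 1, column 1; remove that cell from P, ejecting 4. So w(1) = 4. P is now [].

So w = 4 1 3 5 2.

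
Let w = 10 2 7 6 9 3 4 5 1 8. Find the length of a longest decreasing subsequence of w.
5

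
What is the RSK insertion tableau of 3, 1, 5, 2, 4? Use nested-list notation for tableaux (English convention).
P = [[1, 2, 4], [3, 5]]

Insert 3: appended to row 1. P = [[3]].
Insert 1: 1 bumps 3 from row 1; 3 starts row 2. P = [[1], [3]].
Insert 5: appended to row 1. P = [[1, 5], [3]].
Insert 2: 2 bumps 5 from row 1; 5 appends to row 2. P = [[1, 2], [3, 5]].
Insert 4: appended to row 1. P = [[1, 2, 4], [3, 5]].

So P = [[1, 2, 4], [3, 5]].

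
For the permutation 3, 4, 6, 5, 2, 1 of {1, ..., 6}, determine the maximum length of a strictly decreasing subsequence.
4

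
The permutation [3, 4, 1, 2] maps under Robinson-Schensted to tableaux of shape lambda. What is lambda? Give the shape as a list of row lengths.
[2, 2]

Row-insert each entry into an empty tableau.

After inserting 3: P = [[3]].
After inserting 4: P = [[3, 4]].
After inserting 1: P = [[1, 4], [3]].
After inserting 2: P = [[1, 2], [3, 4]].

The final insertion tableau P = [[1, 2], [3, 4]] has shape [2, 2].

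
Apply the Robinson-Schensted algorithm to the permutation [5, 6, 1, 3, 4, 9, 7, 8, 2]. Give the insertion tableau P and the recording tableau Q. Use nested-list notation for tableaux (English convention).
Insert each entry of the permutation into P by Schensted row insertion, recording in Q the position of each new cell.

Insert 5: appended to row 1. P = [[5]].
Insert 6: appended to row 1. P = [[5, 6]].
Insert 1: 1 bumps 5 from row 1; 5 starts row 2. P = [[1, 6], [5]].
Insert 3: 3 bumps 6 from row 1; 6 appends to row 2. P = [[1, 3], [5, 6]].
Insert 4: appended to row 1. P = [[1, 3, 4], [5, 6]].
Insert 9: appended to row 1. P = [[1, 3, 4, 9], [5, 6]].
Insert 7: 7 bumps 9 from row 1; 9 appends to row 2. P = [[1, 3, 4, 7], [5, 6, 9]].
Insert 8: appended to row 1. P = [[1, 3, 4, 7, 8], [5, 6, 9]].
Insert 2: 2 bumps 3 from row 1; 3 bumps 5 from row 2; 5 starts row 3. P = [[1, 2, 4, 7, 8], [3, 6, 9], [5]].

So P = [[1, 2, 4, 7, 8], [3, 6, 9], [5]], Q = [[1, 2, 5, 6, 8], [3, 4, 7], [9]].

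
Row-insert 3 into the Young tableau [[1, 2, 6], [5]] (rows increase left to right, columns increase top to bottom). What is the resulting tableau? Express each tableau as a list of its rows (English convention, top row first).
[[1, 2, 3], [5, 6]]

In row 1, 3 replaces 6 (the leftmost entry greater than 3); 6 is bumped to row 2. 6 is appended to row 2. The new tableau is [[1, 2, 3], [5, 6]].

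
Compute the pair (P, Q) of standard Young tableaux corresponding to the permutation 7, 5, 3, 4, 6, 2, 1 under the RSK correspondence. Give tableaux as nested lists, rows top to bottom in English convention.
P = [[1, 4, 6], [2], [3], [5], [7]], Q = [[1, 4, 5], [2], [3], [6], [7]]

Insert each entry of the permutation into P by Schensted row insertion, recording in Q the position of each new cell.

After inserting 7: P = [[7]].
After inserting 5: P = [[5], [7]].
After inserting 3: P = [[3], [5], [7]].
After inserting 4: P = [[3, 4], [5], [7]].
After inserting 6: P = [[3, 4, 6], [5], [7]].
After inserting 2: P = [[2, 4, 6], [3], [5], [7]].
After inserting 1: P = [[1, 4, 6], [2], [3], [5], [7]].

So P = [[1, 4, 6], [2], [3], [5], [7]], Q = [[1, 4, 5], [2], [3], [6], [7]].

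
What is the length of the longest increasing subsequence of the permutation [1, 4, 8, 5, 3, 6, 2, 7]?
5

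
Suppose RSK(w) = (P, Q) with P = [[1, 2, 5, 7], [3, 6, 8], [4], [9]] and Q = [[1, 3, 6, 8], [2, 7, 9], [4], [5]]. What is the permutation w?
Reverse the RSK construction: for i from n down to 1, find the cell of Q containing i, remove the entry at that cell from P, and reverse-bump it up through P; the value ejected from row 1 is w(i).

Step i=9: Q has 9 at row 2, column 3; remove 8 from row 2 of P and reverse-bump: 8 enters row 1 and ejects 7. So w(9) = 7. P is now [[1, 2, 5, 8], [3, 6], [4], [9]].
Step i=8: Q has 8 at row 1, column 4; remove that cell from P, ejecting 8. So w(8) = 8. P is now [[1, 2, 5], [3, 6], [4], [9]].
Step i=7: Q has 7 at row 2, column 2; remove 6 from row 2 of P and reverse-bump: 6 enters row 1 and ejects 5. So w(7) = 5. P is now [[1, 2, 6], [3], [4], [9]].
Step i=6: Q has 6 at row 1, column 3; remove that cell from P, ejecting 6. So w(6) = 6. P is now [[1, 2], [3], [4], [9]].
Step i=5: Q has 5 at row 4, column 1; remove 9 from row 4 of P and reverse-bump: 9 enters row 3 and ejects 4; 4 enters row 2 and ejects 3; 3 enters row 1 and ejects 2. So w(5) = 2. P is now [[1, 3], [4], [9]].
Step i=4: Q has 4 at row 3, column 1; remove 9 from row 3 of P and reverse-bump: 9 enters row 2 and ejects 4; 4 enters row 1 and ejects 3. So w(4) = 3. P is now [[1, 4], [9]].
Step i=3: Q has 3 at row 1, column 2; remove that cell from P, ejecting 4. So w(3) = 4. P is now [[1], [9]].
Step i=2: Q has 2 at row 2, column 1; remove 9 from row 2 of P and reverse-bump: 9 enters row 1 and ejects 1. So w(2) = 1. P is now [[9]].
Step i=1: Q has 1 at row 1, column 1; remove that cell from P, ejecting 9. So w(1) = 9. P is now [].

So w = 9 1 4 3 2 6 5 8 7.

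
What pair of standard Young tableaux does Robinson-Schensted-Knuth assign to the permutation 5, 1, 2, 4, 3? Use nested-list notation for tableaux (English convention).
P = [[1, 2, 3], [4], [5]], Q = [[1, 3, 4], [2], [5]]

Insert each entry of the permutation into P by Schensted row insertion, recording in Q the position of each new cell.

Insert 5: appended to row 1. P = [[5]].
Insert 1: 1 bumps 5 from row 1; 5 starts row 2. P = [[1], [5]].
Insert 2: appended to row 1. P = [[1, 2], [5]].
Insert 4: appended to row 1. P = [[1, 2, 4], [5]].
Insert 3: 3 bumps 4 from row 1; 4 bumps 5 from row 2; 5 starts row 3. P = [[1, 2, 3], [4], [5]].

So P = [[1, 2, 3], [4], [5]], Q = [[1, 3, 4], [2], [5]].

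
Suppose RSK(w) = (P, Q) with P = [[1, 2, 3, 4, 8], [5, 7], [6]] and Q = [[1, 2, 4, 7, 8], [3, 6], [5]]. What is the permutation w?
Reverse the RSK construction: for i from n down to 1, find the cell of Q containing i, remove the entry at that cell from P, and reverse-bump it up through P; the value ejected from row 1 is w(i).

Step i=8: Q has 8 at row 1, column 5; remove that cell from P, ejecting 8. So w(8) = 8. P is now [[1, 2, 3, 4], [5, 7], [6]].
Step i=7: Q has 7 at row 1, column 4; remove that cell from P, ejecting 4. So w(7) = 4. P is now [[1, 2, 3], [5, 7], [6]].
Step i=6: Q has 6 at row 2, column 2; remove 7 from row 2 of P and reverse-bump: 7 enters row 1 and ejects 3. So w(6) = 3. P is now [[1, 2, 7], [5], [6]].
Step i=5: Q has 5 at row 3, column 1; remove 6 from row 3 of P and reverse-bump: 6 enters row 2 and ejects 5; 5 enters row 1 and ejects 2. So w(5) = 2. P is now [[1, 5, 7], [6]].
Step i=4: Q has 4 at row 1, column 3; remove that cell from P, ejecting 7. So w(4) = 7. P is now [[1, 5], [6]].
Step i=3: Q has 3 at row 2, column 1; remove 6 from row 2 of P and reverse-bump: 6 enters row 1 and ejects 5. So w(3) = 5. P is now [[1, 6]].
Step i=2: Q has 2 at row 1, column 2; remove that cell from P, ejecting 6. So w(2) = 6. P is now [[1]].
Step i=1: Q has 1 at row 1, column 1; remove that cell from P, ejecting 1. So w(1) = 1. P is now [].

So w = 1 6 5 7 2 3 4 8.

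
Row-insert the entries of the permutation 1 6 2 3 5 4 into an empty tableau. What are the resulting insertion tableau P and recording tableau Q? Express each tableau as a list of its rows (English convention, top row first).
P = [[1, 2, 3, 4], [5], [6]], Q = [[1, 2, 4, 5], [3], [6]]

Insert each entry of the permutation into P by Schensted row insertion, recording in Q the position of each new cell.

Insert 1: appended to row 1. P = [[1]].
Insert 6: appended to row 1. P = [[1, 6]].
Insert 2: 2 bumps 6 from row 1; 6 starts row 2. P = [[1, 2], [6]].
Insert 3: appended to row 1. P = [[1, 2, 3], [6]].
Insert 5: appended to row 1. P = [[1, 2, 3, 5], [6]].
Insert 4: 4 bumps 5 from row 1; 5 bumps 6 from row 2; 6 starts row 3. P = [[1, 2, 3, 4], [5], [6]].

So P = [[1, 2, 3, 4], [5], [6]], Q = [[1, 2, 4, 5], [3], [6]].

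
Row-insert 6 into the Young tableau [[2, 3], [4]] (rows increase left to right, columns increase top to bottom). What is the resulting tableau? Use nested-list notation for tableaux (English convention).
6 is larger than every entry of row 1, so it is appended to row 1. The new tableau is [[2, 3, 6], [4]].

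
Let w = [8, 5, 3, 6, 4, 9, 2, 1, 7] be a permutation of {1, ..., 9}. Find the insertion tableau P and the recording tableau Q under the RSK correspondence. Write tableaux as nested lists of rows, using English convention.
Insert each entry of the permutation into P by Schensted row insertion, recording in Q the position of each new cell.

Insert 8: appended to row 1. P = [[8]], Q = [[1]].
Insert 5: 5 bumps 8 from row 1; 8 starts row 2. P = [[5], [8]], Q = [[1], [2]].
Insert 3: 3 bumps 5 from row 1; 5 bumps 8 from row 2; 8 starts row 3. P = [[3], [5], [8]], Q = [[1], [2], [3]].
Insert 6: appended to row 1. P = [[3, 6], [5], [8]], Q = [[1, 4], [2], [3]].
Insert 4: 4 bumps 6 from row 1; 6 appends to row 2. P = [[3, 4], [5, 6], [8]], Q = [[1, 4], [2, 5], [3]].
Insert 9: appended to row 1. P = [[3, 4, 9], [5, 6], [8]], Q = [[1, 4, 6], [2, 5], [3]].
Insert 2: 2 bumps 3 from row 1; 3 bumps 5 from row 2; 5 bumps 8 from row 3; 8 starts row 4. P = [[2, 4, 9], [3, 6], [5], [8]], Q = [[1, 4, 6], [2, 5], [3], [7]].
Insert 1: 1 bumps 2 from row 1; 2 bumps 3 from row 2; 3 bumps 5 from row 3; 5 bumps 8 from row 4; 8 starts row 5. P = [[1, 4, 9], [2, 6], [3], [5], [8]], Q = [[1, 4, 6], [2, 5], [3], [7], [8]].
Insert 7: 7 bumps 9 from row 1; 9 appends to row 2. P = [[1, 4, 7], [2, 6, 9], [3], [5], [8]], Q = [[1, 4, 6], [2, 5, 9], [3], [7], [8]].

So P = [[1, 4, 7], [2, 6, 9], [3], [5], [8]], Q = [[1, 4, 6], [2, 5, 9], [3], [7], [8]].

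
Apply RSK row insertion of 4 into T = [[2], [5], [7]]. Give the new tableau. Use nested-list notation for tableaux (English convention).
4 is larger than every entry of row 1, so it is appended to row 1. The new tableau is [[2, 4], [5], [7]].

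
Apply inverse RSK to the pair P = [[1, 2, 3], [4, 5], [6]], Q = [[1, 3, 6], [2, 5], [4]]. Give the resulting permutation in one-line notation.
Reverse the RSK construction: for i from n down to 1, find the cell of Q containing i, remove the entry at that cell from P, and reverse-bump it up through P; the value ejected from row 1 is w(i).

Step i=6: Q has 6 at row 1, column 3; remove that cell from P, ejecting 3. So w(6) = 3. P is now [[1, 2], [4, 5], [6]].
Step i=5: Q has 5 at row 2, column 2; remove 5 from row 2 of P and reverse-bump: 5 enters row 1 and ejects 2. So w(5) = 2. P is now [[1, 5], [4], [6]].
Step i=4: Q has 4 at row 3, column 1; remove 6 from row 3 of P and reverse-bump: 6 enters row 2 and ejects 4; 4 enters row 1 and ejects 1. So w(4) = 1. P is now [[4, 5], [6]].
Step i=3: Q has 3 at row 1, column 2; remove that cell from P, ejecting 5. So w(3) = 5. P is now [[4], [6]].
Step i=2: Q has 2 at row 2, column 1; remove 6 from row 2 of P and reverse-bump: 6 enters row 1 and ejects 4. So w(2) = 4. P is now [[6]].
Step i=1: Q has 1 at row 1, column 1; remove that cell from P, ejecting 6. So w(1) = 6. P is now [].

So w = 6 4 5 1 2 3.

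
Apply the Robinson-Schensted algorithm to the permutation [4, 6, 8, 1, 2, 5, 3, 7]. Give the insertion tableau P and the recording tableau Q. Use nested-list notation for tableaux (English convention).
Insert each entry of the permutation into P by Schensted row insertion, recording in Q the position of each new cell.

After inserting 4: P = [[4]].
After inserting 6: P = [[4, 6]].
After inserting 8: P = [[4, 6, 8]].
After inserting 1: P = [[1, 6, 8], [4]].
After inserting 2: P = [[1, 2, 8], [4, 6]].
After inserting 5: P = [[1, 2, 5], [4, 6, 8]].
After inserting 3: P = [[1, 2, 3], [4, 5, 8], [6]].
After inserting 7: P = [[1, 2, 3, 7], [4, 5, 8], [6]].

So P = [[1, 2, 3, 7], [4, 5, 8], [6]], Q = [[1, 2, 3, 8], [4, 5, 6], [7]].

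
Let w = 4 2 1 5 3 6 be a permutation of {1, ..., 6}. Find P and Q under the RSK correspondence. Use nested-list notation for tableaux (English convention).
P = [[1, 3, 6], [2, 5], [4]], Q = [[1, 4, 6], [2, 5], [3]]

Insert each entry of the permutation into P by Schensted row insertion, recording in Q the position of each new cell.

Insert 4: appended to row 1. P = [[4]].
Insert 2: 2 bumps 4 from row 1; 4 starts row 2. P = [[2], [4]].
Insert 1: 1 bumps 2 from row 1; 2 bumps 4 from row 2; 4 starts row 3. P = [[1], [2], [4]].
Insert 5: appended to row 1. P = [[1, 5], [2], [4]].
Insert 3: 3 bumps 5 from row 1; 5 appends to row 2. P = [[1, 3], [2, 5], [4]].
Insert 6: appended to row 1. P = [[1, 3, 6], [2, 5], [4]].

So P = [[1, 3, 6], [2, 5], [4]], Q = [[1, 4, 6], [2, 5], [3]].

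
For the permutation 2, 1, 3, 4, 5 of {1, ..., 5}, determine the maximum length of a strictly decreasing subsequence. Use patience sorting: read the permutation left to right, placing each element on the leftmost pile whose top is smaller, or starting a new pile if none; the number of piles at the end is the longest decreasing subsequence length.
2

2: new pile. tops = [2]
1: new pile. tops = [2, 1]
3: onto pile 1 (replacing 2). tops = [3, 1]
4: onto pile 1 (replacing 3). tops = [4, 1]
5: onto pile 1 (replacing 4). tops = [5, 1]

2 piles, so the longest decreasing subsequence has length 2.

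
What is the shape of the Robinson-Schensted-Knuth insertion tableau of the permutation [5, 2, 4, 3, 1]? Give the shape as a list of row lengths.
[2, 1, 1, 1]

Row-insert each entry into an empty tableau.

After inserting 5: P = [[5]].
After inserting 2: P = [[2], [5]].
After inserting 4: P = [[2, 4], [5]].
After inserting 3: P = [[2, 3], [4], [5]].
After inserting 1: P = [[1, 3], [2], [4], [5]].

The final insertion tableau P = [[1, 3], [2], [4], [5]] has shape [2, 1, 1, 1].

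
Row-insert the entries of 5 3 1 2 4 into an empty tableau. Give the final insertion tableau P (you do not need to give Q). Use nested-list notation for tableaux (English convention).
P = [[1, 2, 4], [3], [5]]

Insert 5: appended to row 1. P = [[5]].
Insert 3: 3 bumps 5 from row 1; 5 starts row 2. P = [[3], [5]].
Insert 1: 1 bumps 3 from row 1; 3 bumps 5 from row 2; 5 starts row 3. P = [[1], [3], [5]].
Insert 2: appended to row 1. P = [[1, 2], [3], [5]].
Insert 4: appended to row 1. P = [[1, 2, 4], [3], [5]].

So P = [[1, 2, 4], [3], [5]].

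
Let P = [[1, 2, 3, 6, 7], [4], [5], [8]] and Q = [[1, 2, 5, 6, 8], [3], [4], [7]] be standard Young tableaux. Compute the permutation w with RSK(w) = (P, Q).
1 8 5 2 4 6 3 7

Reverse the RSK construction: for i from n down to 1, find the cell of Q containing i, remove the entry at that cell from P, and reverse-bump it up through P; the value ejected from row 1 is w(i).

Step i=8: Q has 8 at row 1, column 5; remove that cell from P, ejecting 7. So w(8) = 7. P is now [[1, 2, 3, 6], [4], [5], [8]].
Step i=7: Q has 7 at row 4, column 1; remove 8 from row 4 of P and reverse-bump: 8 enters row 3 and ejects 5; 5 enters row 2 and ejects 4; 4 enters row 1 and ejects 3. So w(7) = 3. P is now [[1, 2, 4, 6], [5], [8]].
Step i=6: Q has 6 at row 1, column 4; remove that cell from P, ejecting 6. So w(6) = 6. P is now [[1, 2, 4], [5], [8]].
Step i=5: Q has 5 at row 1, column 3; remove that cell from P, ejecting 4. So w(5) = 4. P is now [[1, 2], [5], [8]].
Step i=4: Q has 4 at row 3, column 1; remove 8 from row 3 of P and reverse-bump: 8 enters row 2 and ejects 5; 5 enters row 1 and ejects 2. So w(4) = 2. P is now [[1, 5], [8]].
Step i=3: Q has 3 at row 2, column 1; remove 8 from row 2 of P and reverse-bump: 8 enters row 1 and ejects 5. So w(3) = 5. P is now [[1, 8]].
Step i=2: Q has 2 at row 1, column 2; remove that cell from P, ejecting 8. So w(2) = 8. P is now [[1]].
Step i=1: Q has 1 at row 1, column 1; remove that cell from P, ejecting 1. So w(1) = 1. P is now [].

So w = 1 8 5 2 4 6 3 7.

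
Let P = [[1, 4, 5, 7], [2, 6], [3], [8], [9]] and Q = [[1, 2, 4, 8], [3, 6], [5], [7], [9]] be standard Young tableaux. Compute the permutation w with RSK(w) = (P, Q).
3 9 4 8 2 6 5 7 1

Reverse the RSK construction: for i from n down to 1, find the cell of Q containing i, remove the entry at that cell from P, and reverse-bump it up through P; the value ejected from row 1 is w(i).

Step i=9: Q has 9 at row 5, column 1; remove 9 from row 5 of P and reverse-bump: 9 enters row 4 and ejects 8; 8 enters row 3 and ejects 3; 3 enters row 2 and ejects 2; 2 enters row 1 and ejects 1. So w(9) = 1. P is now [[2, 4, 5, 7], [3, 6], [8], [9]].
Step i=8: Q has 8 at row 1, column 4; remove that cell from P, ejecting 7. So w(8) = 7. P is now [[2, 4, 5], [3, 6], [8], [9]].
Step i=7: Q has 7 at row 4, column 1; remove 9 from row 4 of P and reverse-bump: 9 enters row 3 and ejects 8; 8 enters row 2 and ejects 6; 6 enters row 1 and ejects 5. So w(7) = 5. P is now [[2, 4, 6], [3, 8], [9]].
Step i=6: Q has 6 at row 2, column 2; remove 8 from row 2 of P and reverse-bump: 8 enters row 1 and ejects 6. So w(6) = 6. P is now [[2, 4, 8], [3], [9]].
Step i=5: Q has 5 at row 3, column 1; remove 9 from row 3 of P and reverse-bump: 9 enters row 2 and ejects 3; 3 enters row 1 and ejects 2. So w(5) = 2. P is now [[3, 4, 8], [9]].
Step i=4: Q has 4 at row 1, column 3; remove that cell from P, ejecting 8. So w(4) = 8. P is now [[3, 4], [9]].
Step i=3: Q has 3 at row 2, column 1; remove 9 from row 2 of P and reverse-bump: 9 enters row 1 and ejects 4. So w(3) = 4. P is now [[3, 9]].
Step i=2: Q has 2 at row 1, column 2; remove that cell from P, ejecting 9. So w(2) = 9. P is now [[3]].
Step i=1: Q has 1 at row 1, column 1; remove that cell from P, ejecting 3. So w(1) = 3. P is now [].

So w = 3 9 4 8 2 6 5 7 1.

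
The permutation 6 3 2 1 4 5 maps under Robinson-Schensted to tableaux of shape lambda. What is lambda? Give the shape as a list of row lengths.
[3, 1, 1, 1]

Row-insert each entry into an empty tableau.

After inserting 6: P = [[6]].
After inserting 3: P = [[3], [6]].
After inserting 2: P = [[2], [3], [6]].
After inserting 1: P = [[1], [2], [3], [6]].
After inserting 4: P = [[1, 4], [2], [3], [6]].
After inserting 5: P = [[1, 4, 5], [2], [3], [6]].

The final insertion tableau P = [[1, 4, 5], [2], [3], [6]] has shape [3, 1, 1, 1].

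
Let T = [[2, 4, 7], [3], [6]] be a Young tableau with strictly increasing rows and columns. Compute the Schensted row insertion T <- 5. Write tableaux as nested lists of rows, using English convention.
In row 1, 5 replaces 7 (the leftmost entry greater than 5); 7 is bumped to row 2. 7 is appended to row 2. The new tableau is [[2, 4, 5], [3, 7], [6]].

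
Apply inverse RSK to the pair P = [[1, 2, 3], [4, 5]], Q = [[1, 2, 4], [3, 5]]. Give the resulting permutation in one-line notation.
1 4 2 5 3

Reverse the RSK construction: for i from n down to 1, find the cell of Q containing i, remove the entry at that cell from P, and reverse-bump it up through P; the value ejected from row 1 is w(i).

Step i=5: Q has 5 at row 2, column 2; remove 5 from row 2 of P and reverse-bump: 5 enters row 1 and ejects 3. So w(5) = 3. P is now [[1, 2, 5], [4]].
Step i=4: Q has 4 at row 1, column 3; remove that cell from P, ejecting 5. So w(4) = 5. P is now [[1, 2], [4]].
Step i=3: Q has 3 at row 2, column 1; remove 4 from row 2 of P and reverse-bump: 4 enters row 1 and ejects 2. So w(3) = 2. P is now [[1, 4]].
Step i=2: Q has 2 at row 1, column 2; remove that cell from P, ejecting 4. So w(2) = 4. P is now [[1]].
Step i=1: Q has 1 at row 1, column 1; remove that cell from P, ejecting 1. So w(1) = 1. P is now [].

So w = 1 4 2 5 3.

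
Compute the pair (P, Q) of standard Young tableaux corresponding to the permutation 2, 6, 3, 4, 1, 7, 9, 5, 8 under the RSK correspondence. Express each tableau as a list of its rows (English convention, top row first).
P = [[1, 3, 4, 5, 8], [2, 7, 9], [6]], Q = [[1, 2, 4, 6, 7], [3, 8, 9], [5]]

Insert each entry of the permutation into P by Schensted row insertion, recording in Q the position of each new cell.

Insert 2: appended to row 1. P = [[2]].
Insert 6: appended to row 1. P = [[2, 6]].
Insert 3: 3 bumps 6 from row 1; 6 starts row 2. P = [[2, 3], [6]].
Insert 4: appended to row 1. P = [[2, 3, 4], [6]].
Insert 1: 1 bumps 2 from row 1; 2 bumps 6 from row 2; 6 starts row 3. P = [[1, 3, 4], [2], [6]].
Insert 7: appended to row 1. P = [[1, 3, 4, 7], [2], [6]].
Insert 9: appended to row 1. P = [[1, 3, 4, 7, 9], [2], [6]].
Insert 5: 5 bumps 7 from row 1; 7 appends to row 2. P = [[1, 3, 4, 5, 9], [2, 7], [6]].
Insert 8: 8 bumps 9 from row 1; 9 appends to row 2. P = [[1, 3, 4, 5, 8], [2, 7, 9], [6]].

So P = [[1, 3, 4, 5, 8], [2, 7, 9], [6]], Q = [[1, 2, 4, 6, 7], [3, 8, 9], [5]].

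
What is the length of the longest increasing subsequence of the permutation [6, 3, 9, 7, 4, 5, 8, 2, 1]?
4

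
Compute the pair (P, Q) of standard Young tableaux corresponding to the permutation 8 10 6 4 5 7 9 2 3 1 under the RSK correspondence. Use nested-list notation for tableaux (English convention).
Insert each entry of the permutation into P by Schensted row insertion, recording in Q the position of each new cell.

Insert 8: appended to row 1. P = [[8]], Q = [[1]].
Insert 10: appended to row 1. P = [[8, 10]], Q = [[1, 2]].
Insert 6: 6 bumps 8 from row 1; 8 starts row 2. P = [[6, 10], [8]], Q = [[1, 2], [3]].
Insert 4: 4 bumps 6 from row 1; 6 bumps 8 from row 2; 8 starts row 3. P = [[4, 10], [6], [8]], Q = [[1, 2], [3], [4]].
Insert 5: 5 bumps 10 from row 1; 10 appends to row 2. P = [[4, 5], [6, 10], [8]], Q = [[1, 2], [3, 5], [4]].
Insert 7: appended to row 1. P = [[4, 5, 7], [6, 10], [8]], Q = [[1, 2, 6], [3, 5], [4]].
Insert 9: appended to row 1. P = [[4, 5, 7, 9], [6, 10], [8]], Q = [[1, 2, 6, 7], [3, 5], [4]].
Insert 2: 2 bumps 4 from row 1; 4 bumps 6 from row 2; 6 bumps 8 from row 3; 8 starts row 4. P = [[2, 5, 7, 9], [4, 10], [6], [8]], Q = [[1, 2, 6, 7], [3, 5], [4], [8]].
Insert 3: 3 bumps 5 from row 1; 5 bumps 10 from row 2; 10 appends to row 3. P = [[2, 3, 7, 9], [4, 5], [6, 10], [8]], Q = [[1, 2, 6, 7], [3, 5], [4, 9], [8]].
Insert 1: 1 bumps 2 from row 1; 2 bumps 4 from row 2; 4 bumps 6 from row 3; 6 bumps 8 from row 4; 8 starts row 5. P = [[1, 3, 7, 9], [2, 5], [4, 10], [6], [8]], Q = [[1, 2, 6, 7], [3, 5], [4, 9], [8], [10]].

So P = [[1, 3, 7, 9], [2, 5], [4, 10], [6], [8]], Q = [[1, 2, 6, 7], [3, 5], [4, 9], [8], [10]].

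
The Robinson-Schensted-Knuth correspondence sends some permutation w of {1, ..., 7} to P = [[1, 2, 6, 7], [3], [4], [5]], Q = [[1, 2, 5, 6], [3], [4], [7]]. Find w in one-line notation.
1 5 4 3 6 7 2

Reverse the RSK construction: for i from n down to 1, find the cell of Q containing i, remove the entry at that cell from P, and reverse-bump it up through P; the value ejected from row 1 is w(i).

Step i=7: Q has 7 at row 4, column 1; remove 5 from row 4 of P and reverse-bump: 5 enters row 3 and ejects 4; 4 enters row 2 and ejects 3; 3 enters row 1 and ejects 2. So w(7) = 2. P is now [[1, 3, 6, 7], [4], [5]].
Step i=6: Q has 6 at row 1, column 4; remove that cell from P, ejecting 7. So w(6) = 7. P is now [[1, 3, 6], [4], [5]].
Step i=5: Q has 5 at row 1, column 3; remove that cell from P, ejecting 6. So w(5) = 6. P is now [[1, 3], [4], [5]].
Step i=4: Q has 4 at row 3, column 1; remove 5 from row 3 of P and reverse-bump: 5 enters row 2 and ejects 4; 4 enters row 1 and ejects 3. So w(4) = 3. P is now [[1, 4], [5]].
Step i=3: Q has 3 at row 2, column 1; remove 5 from row 2 of P and reverse-bump: 5 enters row 1 and ejects 4. So w(3) = 4. P is now [[1, 5]].
Step i=2: Q has 2 at row 1, column 2; remove that cell from P, ejecting 5. So w(2) = 5. P is now [[1]].
Step i=1: Q has 1 at row 1, column 1; remove that cell from P, ejecting 1. So w(1) = 1. P is now [].

So w = 1 5 4 3 6 7 2.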